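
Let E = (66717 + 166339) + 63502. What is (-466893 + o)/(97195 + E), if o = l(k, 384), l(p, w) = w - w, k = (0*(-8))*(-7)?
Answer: -155631/131251 ≈ -1.1858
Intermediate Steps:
k = 0 (k = 0*(-7) = 0)
l(p, w) = 0
o = 0
E = 296558 (E = 233056 + 63502 = 296558)
(-466893 + o)/(97195 + E) = (-466893 + 0)/(97195 + 296558) = -466893/393753 = -466893*1/393753 = -155631/131251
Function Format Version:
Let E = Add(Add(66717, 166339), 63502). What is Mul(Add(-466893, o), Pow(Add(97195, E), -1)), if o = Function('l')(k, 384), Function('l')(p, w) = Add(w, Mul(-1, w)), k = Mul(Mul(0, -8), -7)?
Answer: Rational(-155631, 131251) ≈ -1.1858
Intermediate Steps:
k = 0 (k = Mul(0, -7) = 0)
Function('l')(p, w) = 0
o = 0
E = 296558 (E = Add(233056, 63502) = 296558)
Mul(Add(-466893, o), Pow(Add(97195, E), -1)) = Mul(Add(-466893, 0), Pow(Add(97195, 296558), -1)) = Mul(-466893, Pow(393753, -1)) = Mul(-466893, Rational(1, 393753)) = Rational(-155631, 131251)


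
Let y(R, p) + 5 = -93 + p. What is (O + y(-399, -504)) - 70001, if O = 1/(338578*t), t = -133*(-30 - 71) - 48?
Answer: -319963372617589/4531866530 ≈ -70603.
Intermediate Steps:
y(R, p) = -98 + p (y(R, p) = -5 + (-93 + p) = -98 + p)
t = 13385 (t = -133*(-101) - 48 = 13433 - 48 = 13385)
O = 1/4531866530 (O = 1/(338578*13385) = (1/338578)*(1/13385) = 1/4531866530 ≈ 2.2066e-10)
(O + y(-399, -504)) - 70001 = (1/4531866530 + (-98 - 504)) - 70001 = (1/4531866530 - 602) - 70001 = -2728183651059/4531866530 - 70001 = -319963372617589/4531866530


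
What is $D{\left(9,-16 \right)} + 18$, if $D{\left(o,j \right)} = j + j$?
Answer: $-14$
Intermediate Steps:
$D{\left(o,j \right)} = 2 j$
$D{\left(9,-16 \right)} + 18 = 2 \left(-16\right) + 18 = -32 + 18 = -14$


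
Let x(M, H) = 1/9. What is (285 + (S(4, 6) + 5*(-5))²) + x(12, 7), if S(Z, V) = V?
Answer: 5815/9 ≈ 646.11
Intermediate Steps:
x(M, H) = ⅑
(285 + (S(4, 6) + 5*(-5))²) + x(12, 7) = (285 + (6 + 5*(-5))²) + ⅑ = (285 + (6 - 25)²) + ⅑ = (285 + (-19)²) + ⅑ = (285 + 361) + ⅑ = 646 + ⅑ = 5815/9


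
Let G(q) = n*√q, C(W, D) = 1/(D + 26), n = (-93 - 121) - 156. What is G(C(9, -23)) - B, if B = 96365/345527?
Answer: -96365/345527 - 370*√3/3 ≈ -213.90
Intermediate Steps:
n = -370 (n = -214 - 156 = -370)
C(W, D) = 1/(26 + D)
G(q) = -370*√q
B = 96365/345527 (B = 96365*(1/345527) = 96365/345527 ≈ 0.27889)
G(C(9, -23)) - B = -370/√(26 - 23) - 1*96365/345527 = -370*√3/3 - 96365/345527 = -96365/345527 - 370*√3/3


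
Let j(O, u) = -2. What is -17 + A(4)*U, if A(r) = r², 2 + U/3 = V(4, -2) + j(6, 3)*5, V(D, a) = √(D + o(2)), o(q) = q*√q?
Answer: -593 + 48*√(4 + 2*√2) ≈ -467.57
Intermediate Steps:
o(q) = q^(3/2)
V(D, a) = √(D + 2*√2) (V(D, a) = √(D + 2^(3/2)) = √(D + 2*√2))
U = -36 + 3*√(4 + 2*√2) (U = -6 + 3*(√(4 + 2*√2) - 2*5) = -6 + 3*(√(4 + 2*√2) - 10) = -6 + 3*(-10 + √(4 + 2*√2)) = -6 + (-30 + 3*√(4 + 2*√2)) = -36 + 3*√(4 + 2*√2) ≈ -28.161)
-17 + A(4)*U = -17 + 4²*(-36 + 3*√(4 + 2*√2)) = -17 + 16*(-36 + 3*√(4 + 2*√2)) = -17 + (-576 + 48*√(4 + 2*√2)) = -593 + 48*√(4 + 2*√2)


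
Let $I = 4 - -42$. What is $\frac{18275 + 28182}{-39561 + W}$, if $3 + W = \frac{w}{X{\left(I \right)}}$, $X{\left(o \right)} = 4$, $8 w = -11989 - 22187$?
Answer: $- \frac{46457}{40632} \approx -1.1434$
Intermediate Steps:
$w = -4272$ ($w = \frac{-11989 - 22187}{8} = \frac{1}{8} \left(-34176\right) = -4272$)
$I = 46$ ($I = 4 + 42 = 46$)
$W = -1071$ ($W = -3 - \frac{4272}{4} = -3 - 1068 = -1071$)
$\frac{18275 + 28182}{-39561 + W} = \frac{18275 + 28182}{-39561 - 1071} = \frac{46457}{-40632} = 46457 \left(- \frac{1}{40632}\right) = - \frac{46457}{40632}$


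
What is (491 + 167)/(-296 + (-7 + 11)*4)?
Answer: -47/20 ≈ -2.3500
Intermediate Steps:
(491 + 167)/(-296 + (-7 + 11)*4) = 658/(-296 + 4*4) = 658/(-296 + 16) = 658/(-280) = 658*(-1/280) = -47/20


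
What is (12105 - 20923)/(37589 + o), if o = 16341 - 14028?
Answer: -4409/19951 ≈ -0.22099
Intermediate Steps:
o = 2313
(12105 - 20923)/(37589 + o) = (12105 - 20923)/(37589 + 2313) = -8818/39902 = -8818*1/39902 = -4409/19951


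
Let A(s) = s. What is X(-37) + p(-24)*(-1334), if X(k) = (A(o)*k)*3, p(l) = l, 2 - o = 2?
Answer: 32016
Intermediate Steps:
o = 0 (o = 2 - 1*2 = 2 - 2 = 0)
X(k) = 0 (X(k) = (0*k)*3 = 0*3 = 0)
X(-37) + p(-24)*(-1334) = 0 - 24*(-1334) = 0 + 32016 = 32016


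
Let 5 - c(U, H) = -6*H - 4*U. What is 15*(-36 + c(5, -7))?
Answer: -795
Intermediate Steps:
c(U, H) = 5 + 4*U + 6*H (c(U, H) = 5 - (-6*H - 4*U) = 5 + (4*U + 6*H) = 5 + 4*U + 6*H)
15*(-36 + c(5, -7)) = 15*(-36 + (5 + 4*5 + 6*(-7))) = 15*(-36 + (5 + 20 - 42)) = 15*(-36 - 17) = 15*(-53) = -795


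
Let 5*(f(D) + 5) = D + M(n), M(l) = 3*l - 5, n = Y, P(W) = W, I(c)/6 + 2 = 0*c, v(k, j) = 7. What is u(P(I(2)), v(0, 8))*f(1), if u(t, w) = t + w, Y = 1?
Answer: 26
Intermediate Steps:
I(c) = -12 (I(c) = -12 + 6*(0*c) = -12 + 6*0 = -12 + 0 = -12)
n = 1
M(l) = -5 + 3*l
f(D) = -27/5 + D/5 (f(D) = -5 + (D + (-5 + 3*1))/5 = -5 + (D + (-5 + 3))/5 = -5 + (D - 2)/5 = -5 + (-2 + D)/5 = -5 + (-⅖ + D/5) = -27/5 + D/5)
u(P(I(2)), v(0, 8))*f(1) = (-12 + 7)*(-27/5 + (⅕)*1) = -5*(-27/5 + ⅕) = -5*(-26/5) = 26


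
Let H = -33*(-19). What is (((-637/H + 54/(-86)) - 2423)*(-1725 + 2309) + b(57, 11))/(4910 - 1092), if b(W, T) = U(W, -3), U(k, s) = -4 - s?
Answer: -38176587593/102937098 ≈ -370.87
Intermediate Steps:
H = 627
b(W, T) = -1 (b(W, T) = -4 - 1*(-3) = -4 + 3 = -1)
(((-637/H + 54/(-86)) - 2423)*(-1725 + 2309) + b(57, 11))/(4910 - 1092) = (((-637/627 + 54/(-86)) - 2423)*(-1725 + 2309) - 1)/(4910 - 1092) = (((-637*1/627 + 54*(-1/86)) - 2423)*584 - 1)/3818 = (((-637/627 - 27/43) - 2423)*584 - 1)*(1/3818) = ((-44320/26961 - 2423)*584 - 1)*(1/3818) = (-65370823/26961*584 - 1)*(1/3818) = (-38176560632/26961 - 1)*(1/3818) = -38176587593/26961*1/3818 = -38176587593/102937098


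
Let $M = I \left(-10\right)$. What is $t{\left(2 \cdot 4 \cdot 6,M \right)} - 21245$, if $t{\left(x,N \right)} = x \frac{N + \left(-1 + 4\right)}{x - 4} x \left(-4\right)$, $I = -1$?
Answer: $- \frac{263647}{11} \approx -23968.0$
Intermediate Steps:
$M = 10$ ($M = \left(-1\right) \left(-10\right) = 10$)
$t{\left(x,N \right)} = - \frac{4 x^{2} \left(3 + N\right)}{-4 + x}$ ($t{\left(x,N \right)} = x \frac{N + 3}{-4 + x} \left(- 4 x\right) = x \frac{3 + N}{-4 + x} \left(- 4 x\right) = \frac{x \left(3 + N\right)}{-4 + x} \left(- 4 x\right) = - \frac{4 x^{2} \left(3 + N\right)}{-4 + x}$)
$t{\left(2 \cdot 4 \cdot 6,M \right)} - 21245 = \frac{4 \left(2 \cdot 4 \cdot 6\right)^{2} \left(-3 - 10\right)}{-4 + 2 \cdot 4 \cdot 6} - 21245 = \frac{4 \left(8 \cdot 6\right)^{2} \left(-3 - 10\right)}{-4 + 8 \cdot 6} - 21245 = 4 \cdot 48^{2} \frac{1}{-4 + 48} \left(-13\right) - 21245 = 4 \cdot 2304 \cdot \frac{1}{44} \left(-13\right) - 21245 = - \frac{29952}{11} - 21245 = - \frac{263647}{11}$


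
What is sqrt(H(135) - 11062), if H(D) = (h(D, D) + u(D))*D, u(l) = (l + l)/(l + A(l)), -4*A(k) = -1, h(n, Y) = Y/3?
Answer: I*sqrt(1380722347)/541 ≈ 68.684*I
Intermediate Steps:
h(n, Y) = Y/3 (h(n, Y) = Y*(1/3) = Y/3)
A(k) = 1/4 (A(k) = -1/4*(-1) = 1/4)
u(l) = 2*l/(1/4 + l) (u(l) = (l + l)/(l + 1/4) = (2*l)/(1/4 + l) = 2*l/(1/4 + l))
H(D) = D*(D/3 + 8*D/(1 + 4*D)) (H(D) = (D/3 + 8*D/(1 + 4*D))*D = D*(D/3 + 8*D/(1 + 4*D)))
sqrt(H(135) - 11062) = sqrt((1/3)*135**2*(25 + 4*135)/(1 + 4*135) - 11062) = sqrt((1/3)*18225*(25 + 540)/(1 + 540) - 11062) = sqrt((1/3)*18225*565/541 - 11062) = sqrt((1/3)*18225*(1/541)*565 - 11062) = sqrt(3432375/541 - 11062) = sqrt(-2552167/541) = I*sqrt(1380722347)/541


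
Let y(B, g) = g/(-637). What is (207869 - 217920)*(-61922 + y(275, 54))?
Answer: 396455342768/637 ≈ 6.2238e+8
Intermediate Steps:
y(B, g) = -g/637 (y(B, g) = g*(-1/637) = -g/637)
(207869 - 217920)*(-61922 + y(275, 54)) = (207869 - 217920)*(-61922 - 1/637*54) = -10051*(-61922 - 54/637) = -10051*(-39444368/637) = 396455342768/637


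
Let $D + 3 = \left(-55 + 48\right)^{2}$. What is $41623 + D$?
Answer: $41669$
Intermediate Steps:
$D = 46$ ($D = -3 + \left(-55 + 48\right)^{2} = -3 + \left(-7\right)^{2} = -3 + 49 = 46$)
$41623 + D = 41623 + 46 = 41669$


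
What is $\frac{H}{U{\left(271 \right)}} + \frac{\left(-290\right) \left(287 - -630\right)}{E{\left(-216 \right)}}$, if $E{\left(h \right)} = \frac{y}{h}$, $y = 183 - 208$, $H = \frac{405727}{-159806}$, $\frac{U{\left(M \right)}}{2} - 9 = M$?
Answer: $- \frac{29374071319657}{12784480} \approx -2.2976 \cdot 10^{6}$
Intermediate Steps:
$U{\left(M \right)} = 18 + 2 M$
$H = - \frac{405727}{159806}$ ($H = 405727 \left(- \frac{1}{159806}\right) = - \frac{405727}{159806} \approx -2.5389$)
$y = -25$
$E{\left(h \right)} = - \frac{25}{h}$
$\frac{H}{U{\left(271 \right)}} + \frac{\left(-290\right) \left(287 - -630\right)}{E{\left(-216 \right)}} = - \frac{405727}{159806 \left(18 + 2 \cdot 271\right)} + \frac{\left(-290\right) \left(287 - -630\right)}{\left(-25\right) \frac{1}{-216}} = - \frac{405727}{159806 \left(18 + 542\right)} + \frac{\left(-290\right) \left(287 + 630\right)}{\left(-25\right) \left(- \frac{1}{216}\right)} = - \frac{405727}{159806 \cdot 560} + \frac{\left(-290\right) 917}{\frac{25}{216}} = \left(- \frac{405727}{159806}\right) \frac{1}{560} - \frac{11488176}{5} = - \frac{57961}{12784480} - \frac{11488176}{5} = - \frac{29374071319657}{12784480}$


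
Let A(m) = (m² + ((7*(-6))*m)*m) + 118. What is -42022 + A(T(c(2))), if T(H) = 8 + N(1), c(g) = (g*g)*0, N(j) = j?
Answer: -45225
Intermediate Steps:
c(g) = 0 (c(g) = g²*0 = 0)
T(H) = 9 (T(H) = 8 + 1 = 9)
A(m) = 118 - 41*m² (A(m) = (m² + (-42*m)*m) + 118 = (m² - 42*m²) + 118 = -41*m² + 118 = 118 - 41*m²)
-42022 + A(T(c(2))) = -42022 + (118 - 41*9²) = -42022 + (118 - 41*81) = -42022 + (118 - 3321) = -42022 - 3203 = -45225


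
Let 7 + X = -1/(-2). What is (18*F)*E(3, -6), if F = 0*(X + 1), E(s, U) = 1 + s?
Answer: 0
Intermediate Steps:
X = -13/2 (X = -7 - 1/(-2) = -7 - 1*(-1/2) = -7 + 1/2 = -13/2 ≈ -6.5000)
F = 0 (F = 0*(-13/2 + 1) = 0*(-11/2) = 0)
(18*F)*E(3, -6) = (18*0)*(1 + 3) = 0*4 = 0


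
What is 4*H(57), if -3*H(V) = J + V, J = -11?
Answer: -184/3 ≈ -61.333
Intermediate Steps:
H(V) = 11/3 - V/3 (H(V) = -(-11 + V)/3 = 11/3 - V/3)
4*H(57) = 4*(11/3 - ⅓*57) = 4*(11/3 - 19) = 4*(-46/3) = -184/3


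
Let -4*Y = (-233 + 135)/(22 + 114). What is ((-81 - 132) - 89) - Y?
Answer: -82193/272 ≈ -302.18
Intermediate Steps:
Y = 49/272 (Y = -(-233 + 135)/(4*(22 + 114)) = -(-49)/(2*136) = -1/4*(-49/68) = 49/272 ≈ 0.18015)
((-81 - 132) - 89) - Y = ((-81 - 132) - 89) - 1*49/272 = (-213 - 89) - 49/272 = -302 - 49/272 = -82193/272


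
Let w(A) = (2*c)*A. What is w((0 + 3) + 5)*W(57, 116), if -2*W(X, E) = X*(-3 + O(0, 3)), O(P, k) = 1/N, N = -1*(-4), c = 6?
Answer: 7524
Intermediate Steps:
N = 4
w(A) = 12*A (w(A) = (2*6)*A = 12*A)
O(P, k) = 1/4
W(X, E) = 11*X/8 (W(X, E) = -X*(-3 + 1/4)/2 = -X*(-11)/(2*4) = -(-11)*X/8 = 11*X/8)
w((0 + 3) + 5)*W(57, 116) = (12*((0 + 3) + 5))*((11/8)*57) = (12*(3 + 5))*(627/8) = (12*8)*(627/8) = 96*(627/8) = 7524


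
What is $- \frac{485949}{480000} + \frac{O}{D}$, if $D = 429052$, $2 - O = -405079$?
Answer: $- \frac{1171542529}{17162080000} \approx -0.068263$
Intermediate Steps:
$O = 405081$ ($O = 2 - -405079 = 2 + 405079 = 405081$)
$- \frac{485949}{480000} + \frac{O}{D} = - \frac{485949}{480000} + \frac{405081}{429052} = \left(-485949\right) \frac{1}{480000} + 405081 \cdot \frac{1}{429052} = - \frac{161983}{160000} + \frac{405081}{429052} = - \frac{1171542529}{17162080000}$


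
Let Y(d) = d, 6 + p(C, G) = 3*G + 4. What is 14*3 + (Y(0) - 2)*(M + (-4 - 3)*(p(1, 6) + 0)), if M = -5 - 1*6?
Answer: 288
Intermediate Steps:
p(C, G) = -2 + 3*G (p(C, G) = -6 + (3*G + 4) = -6 + (4 + 3*G) = -2 + 3*G)
M = -11 (M = -5 - 6 = -11)
14*3 + (Y(0) - 2)*(M + (-4 - 3)*(p(1, 6) + 0)) = 14*3 + (0 - 2)*(-11 + (-4 - 3)*((-2 + 3*6) + 0)) = 42 - 2*(-11 - 7*((-2 + 18) + 0)) = 42 - 2*(-11 - 7*(16 + 0)) = 42 - 2*(-11 - 7*16) = 42 - 2*(-11 - 112) = 42 - 2*(-123) = 42 + 246 = 288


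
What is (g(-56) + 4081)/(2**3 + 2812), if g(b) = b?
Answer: 805/564 ≈ 1.4273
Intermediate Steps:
(g(-56) + 4081)/(2**3 + 2812) = (-56 + 4081)/(2**3 + 2812) = 4025/(8 + 2812) = 4025/2820 = 4025*(1/2820) = 805/564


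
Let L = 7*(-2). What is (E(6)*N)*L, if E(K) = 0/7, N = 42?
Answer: 0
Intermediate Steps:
L = -14
E(K) = 0 (E(K) = 0*(⅐) = 0)
(E(6)*N)*L = (0*42)*(-14) = 0*(-14) = 0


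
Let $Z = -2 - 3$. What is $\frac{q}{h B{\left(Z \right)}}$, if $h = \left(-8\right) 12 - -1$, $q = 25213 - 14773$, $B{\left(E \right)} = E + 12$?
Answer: $- \frac{2088}{133} \approx -15.699$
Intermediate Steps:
$Z = -5$
$B{\left(E \right)} = 12 + E$
$q = 10440$ ($q = 25213 - 14773 = 10440$)
$h = -95$ ($h = -96 + 1 = -95$)
$\frac{q}{h B{\left(Z \right)}} = \frac{10440}{\left(-95\right) \left(12 - 5\right)} = \frac{10440}{\left(-95\right) 7} = \frac{10440}{-665} = 10440 \left(- \frac{1}{665}\right) = - \frac{2088}{133}$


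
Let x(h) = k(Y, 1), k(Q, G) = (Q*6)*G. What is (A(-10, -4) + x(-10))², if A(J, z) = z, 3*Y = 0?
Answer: 16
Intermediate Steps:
Y = 0 (Y = (⅓)*0 = 0)
k(Q, G) = 6*G*Q (k(Q, G) = (6*Q)*G = 6*G*Q)
x(h) = 0 (x(h) = 6*1*0 = 0)
(A(-10, -4) + x(-10))² = (-4 + 0)² = (-4)² = 16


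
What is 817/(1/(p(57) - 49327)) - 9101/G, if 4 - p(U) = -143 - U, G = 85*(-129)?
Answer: -440063719714/10965 ≈ -4.0134e+7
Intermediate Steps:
G = -10965
p(U) = 147 + U (p(U) = 4 - (-143 - U) = 4 + (143 + U) = 147 + U)
817/(1/(p(57) - 49327)) - 9101/G = 817/(1/((147 + 57) - 49327)) - 9101/(-10965) = 817/(1/(204 - 49327)) - 9101*(-1/10965) = 817/(1/(-49123)) + 9101/10965 = 817/(-1/49123) + 9101/10965 = 817*(-49123) + 9101/10965 = -40133491 + 9101/10965 = -440063719714/10965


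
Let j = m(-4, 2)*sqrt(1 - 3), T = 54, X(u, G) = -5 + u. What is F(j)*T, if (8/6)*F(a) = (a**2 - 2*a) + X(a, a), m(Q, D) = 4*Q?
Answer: -41877/2 + 648*I*sqrt(2) ≈ -20939.0 + 916.41*I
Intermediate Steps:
j = -16*I*sqrt(2) (j = (4*(-4))*sqrt(1 - 3) = -16*I*sqrt(2) ≈ -22.627*I)
F(a) = -15/4 - 3*a/4 + 3*a**2/4 (F(a) = 3*((a**2 - 2*a) + (-5 + a))/4 = 3*(-5 + a**2 - a)/4 = -15/4 - 3*a/4 + 3*a**2/4)
F(j)*T = (-15/4 - (-12)*I*sqrt(2) + 3*(-16*I*sqrt(2))**2/4)*54 = (-15/4 + 12*I*sqrt(2) + (3/4)*(-512))*54 = (-15/4 + 12*I*sqrt(2) - 384)*54 = (-1551/4 + 12*I*sqrt(2))*54 = -41877/2 + 648*I*sqrt(2)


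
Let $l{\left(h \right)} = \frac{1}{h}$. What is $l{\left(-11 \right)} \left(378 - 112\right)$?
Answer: $- \frac{266}{11} \approx -24.182$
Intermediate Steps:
$l{\left(-11 \right)} \left(378 - 112\right) = \frac{378 - 112}{-11} = \left(- \frac{1}{11}\right) 266 = - \frac{266}{11}$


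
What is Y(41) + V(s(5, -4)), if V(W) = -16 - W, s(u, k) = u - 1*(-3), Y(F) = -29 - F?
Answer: -94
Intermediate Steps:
s(u, k) = 3 + u (s(u, k) = u + 3 = 3 + u)
Y(41) + V(s(5, -4)) = (-29 - 1*41) + (-16 - (3 + 5)) = (-29 - 41) + (-16 - 1*8) = -70 + (-16 - 8) = -70 - 24 = -94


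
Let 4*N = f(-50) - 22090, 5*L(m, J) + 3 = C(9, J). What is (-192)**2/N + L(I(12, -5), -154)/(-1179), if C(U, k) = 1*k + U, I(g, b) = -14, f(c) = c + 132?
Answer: -275444/41265 ≈ -6.6750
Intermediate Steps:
f(c) = 132 + c
C(U, k) = U + k (C(U, k) = k + U = U + k)
L(m, J) = 6/5 + J/5 (L(m, J) = -3/5 + (9 + J)/5 = -3/5 + (9/5 + J/5) = 6/5 + J/5)
N = -5502 (N = ((132 - 50) - 22090)/4 = (82 - 22090)/4 = (1/4)*(-22008) = -5502)
(-192)**2/N + L(I(12, -5), -154)/(-1179) = (-192)**2/(-5502) + (6/5 + (1/5)*(-154))/(-1179) = 36864*(-1/5502) + (6/5 - 154/5)*(-1/1179) = -6144/917 - 148/5*(-1/1179) = -6144/917 + 148/5895 = -275444/41265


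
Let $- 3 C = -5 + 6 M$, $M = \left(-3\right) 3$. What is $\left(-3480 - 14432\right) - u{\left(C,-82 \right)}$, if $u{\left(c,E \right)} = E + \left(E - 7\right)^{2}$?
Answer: $-25751$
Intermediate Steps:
$M = -9$
$C = \frac{59}{3}$ ($C = - \frac{-5 + 6 \left(-9\right)}{3} = - \frac{-5 - 54}{3} = \left(- \frac{1}{3}\right) \left(-59\right) = \frac{59}{3} \approx 19.667$)
$u{\left(c,E \right)} = E + \left(-7 + E\right)^{2}$
$\left(-3480 - 14432\right) - u{\left(C,-82 \right)} = \left(-3480 - 14432\right) - \left(-82 + \left(-7 - 82\right)^{2}\right) = -17912 - \left(-82 + \left(-89\right)^{2}\right) = -17912 - \left(-82 + 7921\right) = -17912 - 7839 = -25751$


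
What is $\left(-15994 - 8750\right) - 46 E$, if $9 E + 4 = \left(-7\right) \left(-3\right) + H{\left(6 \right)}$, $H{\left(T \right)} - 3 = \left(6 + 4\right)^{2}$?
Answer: $- \frac{76072}{3} \approx -25357.0$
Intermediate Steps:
$H{\left(T \right)} = 103$ ($H{\left(T \right)} = 3 + \left(6 + 4\right)^{2} = 3 + 10^{2} = 3 + 100 = 103$)
$E = \frac{40}{3}$ ($E = - \frac{4}{9} + \frac{\left(-7\right) \left(-3\right) + 103}{9} = - \frac{4}{9} + \frac{21 + 103}{9} = - \frac{4}{9} + \frac{1}{9} \cdot 124 = - \frac{4}{9} + \frac{124}{9} = \frac{40}{3} \approx 13.333$)
$\left(-15994 - 8750\right) - 46 E = \left(-15994 - 8750\right) - \frac{1840}{3} = -24744 - \frac{1840}{3} = - \frac{76072}{3}$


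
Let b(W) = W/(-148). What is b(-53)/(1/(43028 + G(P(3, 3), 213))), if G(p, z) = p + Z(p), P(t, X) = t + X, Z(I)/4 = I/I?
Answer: 1140507/74 ≈ 15412.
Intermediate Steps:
Z(I) = 4 (Z(I) = 4*(I/I) = 4*1 = 4)
b(W) = -W/148 (b(W) = W*(-1/148) = -W/148)
P(t, X) = X + t
G(p, z) = 4 + p (G(p, z) = p + 4 = 4 + p)
b(-53)/(1/(43028 + G(P(3, 3), 213))) = (-1/148*(-53))/(1/(43028 + (4 + (3 + 3)))) = 53/(148*(1/(43028 + (4 + 6)))) = 53/(148*(1/(43028 + 10))) = 53/(148*(1/43038)) = (53/148)*43038 = 1140507/74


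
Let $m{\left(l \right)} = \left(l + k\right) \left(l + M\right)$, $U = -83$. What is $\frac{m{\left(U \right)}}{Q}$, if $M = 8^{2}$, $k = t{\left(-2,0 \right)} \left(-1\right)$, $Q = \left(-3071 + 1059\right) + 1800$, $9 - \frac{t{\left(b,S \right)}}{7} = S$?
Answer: $- \frac{1387}{106} \approx -13.085$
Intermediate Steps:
$t{\left(b,S \right)} = 63 - 7 S$
$Q = -212$ ($Q = -2012 + 1800 = -212$)
$k = -63$ ($k = \left(63 - 0\right) \left(-1\right) = \left(63 + 0\right) \left(-1\right) = 63 \left(-1\right) = -63$)
$M = 64$
$m{\left(l \right)} = \left(-63 + l\right) \left(64 + l\right)$ ($m{\left(l \right)} = \left(l - 63\right) \left(l + 64\right) = \left(-63 + l\right) \left(64 + l\right)$)
$\frac{m{\left(U \right)}}{Q} = \frac{-4032 - 83 + \left(-83\right)^{2}}{-212} = \left(-4032 - 83 + 6889\right) \left(- \frac{1}{212}\right) = 2774 \left(- \frac{1}{212}\right) = - \frac{1387}{106}$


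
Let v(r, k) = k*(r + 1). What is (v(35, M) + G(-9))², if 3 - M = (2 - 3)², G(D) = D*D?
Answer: 23409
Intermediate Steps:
G(D) = D²
M = 2 (M = 3 - (2 - 3)² = 3 - 1*(-1)² = 3 - 1*1 = 3 - 1 = 2)
v(r, k) = k*(1 + r)
(v(35, M) + G(-9))² = (2*(1 + 35) + (-9)²)² = (2*36 + 81)² = (72 + 81)² = 153² = 23409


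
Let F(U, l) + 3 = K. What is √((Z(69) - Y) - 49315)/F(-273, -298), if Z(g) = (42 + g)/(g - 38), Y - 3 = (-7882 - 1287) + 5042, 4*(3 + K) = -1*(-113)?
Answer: 4*I*√43425110/2759 ≈ 9.5539*I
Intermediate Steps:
K = 101/4 (K = -3 + (-1*(-113))/4 = -3 + (¼)*113 = -3 + 113/4 = 101/4 ≈ 25.250)
F(U, l) = 89/4 (F(U, l) = -3 + 101/4 = 89/4)
Y = -4124 (Y = 3 + ((-7882 - 1287) + 5042) = 3 + (-9169 + 5042) = 3 - 4127 = -4124)
Z(g) = (42 + g)/(-38 + g)
√((Z(69) - Y) - 49315)/F(-273, -298) = √(((42 + 69)/(-38 + 69) - 1*(-4124)) - 49315)/(89/4) = √((111/31 + 4124) - 49315)*(4/89) = √(127955/31 - 49315)*(4/89) = √(-1400810/31)*(4/89) = (I*√43425110/31)*(4/89) = 4*I*√43425110/2759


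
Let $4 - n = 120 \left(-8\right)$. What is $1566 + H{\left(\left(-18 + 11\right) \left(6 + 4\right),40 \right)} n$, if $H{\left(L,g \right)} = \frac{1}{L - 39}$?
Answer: $\frac{169730}{109} \approx 1557.2$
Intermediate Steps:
$H{\left(L,g \right)} = \frac{1}{-39 + L}$
$n = 964$ ($n = 4 - 120 \left(-8\right) = 4 - -960 = 4 + 960 = 964$)
$1566 + H{\left(\left(-18 + 11\right) \left(6 + 4\right),40 \right)} n = 1566 + \frac{1}{-39 + \left(-18 + 11\right) \left(6 + 4\right)} 964 = 1566 + \frac{1}{-39 - 70} \cdot 964 = 1566 + \frac{1}{-109} \cdot 964 = 1566 - \frac{964}{109} = \frac{169730}{109}$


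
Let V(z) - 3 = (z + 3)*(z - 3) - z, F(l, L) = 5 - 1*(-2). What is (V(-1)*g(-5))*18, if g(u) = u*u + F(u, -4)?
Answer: -2304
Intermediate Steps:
F(l, L) = 7 (F(l, L) = 5 + 2 = 7)
g(u) = 7 + u² (g(u) = u*u + 7 = u² + 7 = 7 + u²)
V(z) = 3 - z + (-3 + z)*(3 + z) (V(z) = 3 + ((z + 3)*(z - 3) - z) = 3 + ((3 + z)*(-3 + z) - z) = 3 + ((-3 + z)*(3 + z) - z) = 3 + (-z + (-3 + z)*(3 + z)) = 3 - z + (-3 + z)*(3 + z))
(V(-1)*g(-5))*18 = ((-6 + (-1)² - 1*(-1))*(7 + (-5)²))*18 = ((-6 + 1 + 1)*(7 + 25))*18 = -4*32*18 = -128*18 = -2304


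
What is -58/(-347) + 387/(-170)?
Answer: -124429/58990 ≈ -2.1093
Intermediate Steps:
-58/(-347) + 387/(-170) = -58*(-1/347) + 387*(-1/170) = 58/347 - 387/170 = -124429/58990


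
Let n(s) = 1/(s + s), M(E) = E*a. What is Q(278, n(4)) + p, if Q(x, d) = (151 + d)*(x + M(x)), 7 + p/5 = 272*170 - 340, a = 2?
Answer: 1422013/4 ≈ 3.5550e+5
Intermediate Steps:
p = 229465 (p = -35 + 5*(272*170 - 340) = -35 + 5*(46240 - 340) = -35 + 5*45900 = -35 + 229500 = 229465)
M(E) = 2*E (M(E) = E*2 = 2*E)
n(s) = 1/(2*s)
Q(x, d) = 3*x*(151 + d) (Q(x, d) = (151 + d)*(x + 2*x) = (151 + d)*(3*x) = 3*x*(151 + d))
Q(278, n(4)) + p = 3*278*(151 + (½)/4) + 229465 = 3*278*(151 + (½)*(¼)) + 229465 = 3*278*(151 + ⅛) + 229465 = 3*278*(1209/8) + 229465 = 504153/4 + 229465 = 1422013/4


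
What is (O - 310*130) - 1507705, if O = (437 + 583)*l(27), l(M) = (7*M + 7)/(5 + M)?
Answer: -3083515/2 ≈ -1.5418e+6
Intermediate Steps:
l(M) = (7 + 7*M)/(5 + M)
O = 12495/2 (O = (437 + 583)*(7*(1 + 27)/(5 + 27)) = 1020*(7*28/32) = 1020*(7*(1/32)*28) = 1020*(49/8) = 12495/2 ≈ 6247.5)
(O - 310*130) - 1507705 = (12495/2 - 310*130) - 1507705 = (12495/2 - 40300) - 1507705 = -68105/2 - 1507705 = -3083515/2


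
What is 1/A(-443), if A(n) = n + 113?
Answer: -1/330 ≈ -0.0030303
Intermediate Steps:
A(n) = 113 + n
1/A(-443) = 1/(113 - 443) = 1/(-330) = -1/330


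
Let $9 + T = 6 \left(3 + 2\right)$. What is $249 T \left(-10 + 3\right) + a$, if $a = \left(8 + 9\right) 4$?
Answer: $-36535$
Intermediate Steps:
$T = 21$ ($T = -9 + 6 \left(3 + 2\right) = -9 + 6 \cdot 5 = -9 + 30 = 21$)
$a = 68$ ($a = 17 \cdot 4 = 68$)
$249 T \left(-10 + 3\right) + a = 249 \cdot 21 \left(-10 + 3\right) + 68 = 249 \cdot 21 \left(-7\right) + 68 = 249 \left(-147\right) + 68 = -36603 + 68 = -36535$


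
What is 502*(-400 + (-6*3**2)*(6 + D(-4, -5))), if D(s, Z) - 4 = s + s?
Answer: -255016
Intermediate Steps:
D(s, Z) = 4 + 2*s (D(s, Z) = 4 + (s + s) = 4 + 2*s)
502*(-400 + (-6*3**2)*(6 + D(-4, -5))) = 502*(-400 + (-6*3**2)*(6 + (4 + 2*(-4)))) = 502*(-400 + (-6*9)*(6 + (4 - 8))) = 502*(-400 - 54*(6 - 4)) = 502*(-400 - 54*2) = 502*(-400 - 108) = 502*(-508) = -255016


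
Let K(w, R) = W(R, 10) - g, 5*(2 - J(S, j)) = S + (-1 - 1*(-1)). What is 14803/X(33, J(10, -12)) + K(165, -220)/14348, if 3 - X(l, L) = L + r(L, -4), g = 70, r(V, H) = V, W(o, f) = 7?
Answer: 212393255/43044 ≈ 4934.3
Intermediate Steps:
J(S, j) = 2 - S/5 (J(S, j) = 2 - (S + (-1 - 1*(-1)))/5 = 2 - (S + (-1 + 1))/5 = 2 - (S + 0)/5 = 2 - S/5)
K(w, R) = -63 (K(w, R) = 7 - 1*70 = 7 - 70 = -63)
X(l, L) = 3 - 2*L (X(l, L) = 3 - (L + L) = 3 - 2*L)
14803/X(33, J(10, -12)) + K(165, -220)/14348 = 14803/(3 - 2*(2 - ⅕*10)) - 63/14348 = 14803/(3 - 2*(2 - 2)) - 63*1/14348 = 14803/(3 - 2*0) - 63/14348 = 14803/(3 + 0) - 63/14348 = 14803/3 - 63/14348 = 212393255/43044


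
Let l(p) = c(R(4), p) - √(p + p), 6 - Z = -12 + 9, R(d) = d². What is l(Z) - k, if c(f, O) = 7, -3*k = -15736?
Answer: -15715/3 - 3*√2 ≈ -5242.6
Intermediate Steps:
k = 15736/3 (k = -⅓*(-15736) = 15736/3 ≈ 5245.3)
Z = 9 (Z = 6 - (-12 + 9) = 6 - 1*(-3) = 6 + 3 = 9)
l(p) = 7 - √2*√p (l(p) = 7 - √(p + p) = 7 - √(2*p) = 7 - √2*√p)
l(Z) - k = (7 - √2*√9) - 1*15736/3 = (7 - 1*√2*3) - 15736/3 = (7 - 3*√2) - 15736/3 = -15715/3 - 3*√2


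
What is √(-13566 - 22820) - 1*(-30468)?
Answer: 30468 + I*√36386 ≈ 30468.0 + 190.75*I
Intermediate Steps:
√(-13566 - 22820) - 1*(-30468) = √(-36386) + 30468 = I*√36386 + 30468 = 30468 + I*√36386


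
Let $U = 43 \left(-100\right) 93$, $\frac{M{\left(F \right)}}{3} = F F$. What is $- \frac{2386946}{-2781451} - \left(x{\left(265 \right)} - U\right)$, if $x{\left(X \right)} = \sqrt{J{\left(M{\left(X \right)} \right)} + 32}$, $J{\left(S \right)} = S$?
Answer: $- \frac{1112299867954}{2781451} - \sqrt{210707} \approx -4.0036 \cdot 10^{5}$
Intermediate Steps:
$M{\left(F \right)} = 3 F^{2}$ ($M{\left(F \right)} = 3 F F = 3 F^{2}$)
$U = -399900$ ($U = \left(-4300\right) 93 = -399900$)
$x{\left(X \right)} = \sqrt{32 + 3 X^{2}}$ ($x{\left(X \right)} = \sqrt{3 X^{2} + 32} = \sqrt{32 + 3 X^{2}}$)
$- \frac{2386946}{-2781451} - \left(x{\left(265 \right)} - U\right) = - \frac{2386946}{-2781451} - \left(\sqrt{32 + 3 \cdot 265^{2}} - -399900\right) = \left(-2386946\right) \left(- \frac{1}{2781451}\right) - \left(\sqrt{32 + 3 \cdot 70225} + 399900\right) = \frac{2386946}{2781451} - \left(\sqrt{32 + 210675} + 399900\right) = \frac{2386946}{2781451} - \left(\sqrt{210707} + 399900\right) = \frac{2386946}{2781451} - \left(399900 + \sqrt{210707}\right) = - \frac{1112299867954}{2781451} - \sqrt{210707}$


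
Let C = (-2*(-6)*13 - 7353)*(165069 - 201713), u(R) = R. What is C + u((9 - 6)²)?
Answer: 263726877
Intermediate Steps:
C = 263726868 (C = (12*13 - 7353)*(-36644) = (156 - 7353)*(-36644) = -7197*(-36644) = 263726868)
C + u((9 - 6)²) = 263726868 + (9 - 6)² = 263726868 + 3² = 263726868 + 9 = 263726877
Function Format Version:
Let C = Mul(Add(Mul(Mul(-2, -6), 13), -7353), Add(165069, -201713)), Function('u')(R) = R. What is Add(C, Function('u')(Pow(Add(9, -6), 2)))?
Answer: 263726877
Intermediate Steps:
C = 263726868 (C = Mul(Add(Mul(12, 13), -7353), -36644) = Mul(Add(156, -7353), -36644) = Mul(-7197, -36644) = 263726868)
Add(C, Function('u')(Pow(Add(9, -6), 2))) = Add(263726868, Pow(Add(9, -6), 2)) = Add(263726868, Pow(3, 2)) = Add(263726868, 9) = 263726877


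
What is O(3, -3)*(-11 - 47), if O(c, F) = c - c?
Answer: 0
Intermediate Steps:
O(c, F) = 0
O(3, -3)*(-11 - 47) = 0*(-11 - 47) = 0*(-58) = 0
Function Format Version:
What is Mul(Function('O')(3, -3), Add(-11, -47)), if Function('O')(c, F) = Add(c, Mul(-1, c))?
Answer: 0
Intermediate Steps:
Function('O')(c, F) = 0
Mul(Function('O')(3, -3), Add(-11, -47)) = Mul(0, Add(-11, -47)) = Mul(0, -58) = 0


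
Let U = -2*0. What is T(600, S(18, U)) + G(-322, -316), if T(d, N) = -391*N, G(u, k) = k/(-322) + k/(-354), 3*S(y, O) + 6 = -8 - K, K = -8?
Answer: 22338058/28497 ≈ 783.87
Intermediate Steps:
U = 0
S(y, O) = -2 (S(y, O) = -2 + (-8 - 1*(-8))/3 = -2 + (-8 + 8)/3 = -2 + (⅓)*0 = -2 + 0 = -2)
G(u, k) = -169*k/28497 (G(u, k) = k*(-1/322) + k*(-1/354) = -k/322 - k/354 = -169*k/28497)
T(600, S(18, U)) + G(-322, -316) = -391*(-2) - 169/28497*(-316) = 782 + 53404/28497 = 22338058/28497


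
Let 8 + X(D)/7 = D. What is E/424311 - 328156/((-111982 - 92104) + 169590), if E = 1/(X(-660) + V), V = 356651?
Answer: 12252267394163399/1287967357076400 ≈ 9.5129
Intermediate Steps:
X(D) = -56 + 7*D
E = 1/351975 (E = 1/((-56 + 7*(-660)) + 356651) = 1/((-56 - 4620) + 356651) = 1/(-4676 + 356651) = 1/351975 ≈ 2.8411e-6)
E/424311 - 328156/((-111982 - 92104) + 169590) = (1/351975)/424311 - 328156/((-111982 - 92104) + 169590) = (1/351975)*(1/424311) - 328156/(-204086 + 169590) = 1/149346864225 - 328156/(-34496) = 1/149346864225 - 328156*(-1/34496) = 1/149346864225 + 82039/8624 = 12252267394163399/1287967357076400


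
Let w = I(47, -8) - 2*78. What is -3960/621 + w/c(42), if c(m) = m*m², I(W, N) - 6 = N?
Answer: -5434937/852012 ≈ -6.3789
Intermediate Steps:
I(W, N) = 6 + N
w = -158 (w = (6 - 8) - 2*78 = -2 - 156 = -158)
c(m) = m³
-3960/621 + w/c(42) = -3960/621 - 158/(42³) = -3960*1/621 - 158/74088 = -440/69 - 158*1/74088 = -440/69 - 79/37044 = -5434937/852012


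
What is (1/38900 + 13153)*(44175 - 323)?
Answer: 5609237598063/9725 ≈ 5.7679e+8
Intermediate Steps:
(1/38900 + 13153)*(44175 - 323) = (1/38900 + 13153)*43852 = (511651701/38900)*43852 = 5609237598063/9725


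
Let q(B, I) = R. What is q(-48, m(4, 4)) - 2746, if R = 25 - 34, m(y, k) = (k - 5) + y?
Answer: -2755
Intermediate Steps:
m(y, k) = -5 + k + y (m(y, k) = (-5 + k) + y = -5 + k + y)
R = -9
q(B, I) = -9
q(-48, m(4, 4)) - 2746 = -9 - 2746 = -2755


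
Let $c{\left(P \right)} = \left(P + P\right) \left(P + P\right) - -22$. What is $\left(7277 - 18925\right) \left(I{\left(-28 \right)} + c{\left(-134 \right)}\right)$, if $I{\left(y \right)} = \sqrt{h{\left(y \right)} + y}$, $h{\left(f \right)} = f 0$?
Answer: $-836862208 - 23296 i \sqrt{7} \approx -8.3686 \cdot 10^{8} - 61635.0 i$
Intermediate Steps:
$h{\left(f \right)} = 0$
$I{\left(y \right)} = \sqrt{y}$ ($I{\left(y \right)} = \sqrt{0 + y} = \sqrt{y}$)
$c{\left(P \right)} = 22 + 4 P^{2}$ ($c{\left(P \right)} = 2 P 2 P + 22 = 4 P^{2} + 22 = 22 + 4 P^{2}$)
$\left(7277 - 18925\right) \left(I{\left(-28 \right)} + c{\left(-134 \right)}\right) = \left(7277 - 18925\right) \left(\sqrt{-28} + \left(22 + 4 \left(-134\right)^{2}\right)\right) = - 11648 \left(2 i \sqrt{7} + \left(22 + 4 \cdot 17956\right)\right) = - 11648 \left(2 i \sqrt{7} + \left(22 + 71824\right)\right) = - 11648 \left(2 i \sqrt{7} + 71846\right) = - 11648 \left(71846 + 2 i \sqrt{7}\right) = -836862208 - 23296 i \sqrt{7}$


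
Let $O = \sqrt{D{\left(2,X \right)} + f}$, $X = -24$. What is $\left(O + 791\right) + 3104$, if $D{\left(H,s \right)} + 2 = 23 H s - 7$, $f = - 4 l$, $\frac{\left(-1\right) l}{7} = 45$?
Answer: $3895 + 7 \sqrt{3} \approx 3907.1$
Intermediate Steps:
$l = -315$ ($l = \left(-7\right) 45 = -315$)
$f = 1260$ ($f = \left(-4\right) \left(-315\right) = 1260$)
$D{\left(H,s \right)} = -9 + 23 H s$ ($D{\left(H,s \right)} = -2 + \left(23 H s - 7\right) = -2 + \left(-7 + 23 H s\right) = -9 + 23 H s$)
$O = 7 \sqrt{3}$ ($O = \sqrt{\left(-9 + 23 \cdot 2 \left(-24\right)\right) + 1260} = \sqrt{\left(-9 - 1104\right) + 1260} = \sqrt{-1113 + 1260} = \sqrt{147} = 7 \sqrt{3} \approx 12.124$)
$\left(O + 791\right) + 3104 = \left(7 \sqrt{3} + 791\right) + 3104 = \left(791 + 7 \sqrt{3}\right) + 3104 = 3895 + 7 \sqrt{3}$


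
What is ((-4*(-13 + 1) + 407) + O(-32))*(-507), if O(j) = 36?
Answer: -248937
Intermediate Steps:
((-4*(-13 + 1) + 407) + O(-32))*(-507) = ((-4*(-13 + 1) + 407) + 36)*(-507) = ((-4*(-12) + 407) + 36)*(-507) = ((48 + 407) + 36)*(-507) = (455 + 36)*(-507) = 491*(-507) = -248937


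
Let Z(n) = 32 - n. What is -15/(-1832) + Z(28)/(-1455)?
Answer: 14497/2665560 ≈ 0.0054386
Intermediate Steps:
-15/(-1832) + Z(28)/(-1455) = -15/(-1832) + (32 - 1*28)/(-1455) = -15*(-1/1832) + (32 - 28)*(-1/1455) = 15/1832 + 4*(-1/1455) = 15/1832 - 4/1455 = 14497/2665560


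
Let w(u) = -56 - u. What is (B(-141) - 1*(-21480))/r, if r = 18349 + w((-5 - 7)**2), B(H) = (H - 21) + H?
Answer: 21177/18149 ≈ 1.1668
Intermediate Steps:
B(H) = -21 + 2*H (B(H) = (-21 + H) + H = -21 + 2*H)
r = 18149 (r = 18349 + (-56 - (-5 - 7)**2) = 18349 + (-56 - 1*(-12)**2) = 18349 + (-56 - 1*144) = 18349 + (-56 - 144) = 18349 - 200 = 18149)
(B(-141) - 1*(-21480))/r = ((-21 + 2*(-141)) - 1*(-21480))/18149 = ((-21 - 282) + 21480)*(1/18149) = (-303 + 21480)*(1/18149) = 21177*(1/18149) = 21177/18149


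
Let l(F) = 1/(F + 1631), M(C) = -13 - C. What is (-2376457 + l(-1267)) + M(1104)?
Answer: -865436935/364 ≈ -2.3776e+6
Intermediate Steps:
l(F) = 1/(1631 + F)
(-2376457 + l(-1267)) + M(1104) = (-2376457 + 1/(1631 - 1267)) + (-13 - 1*1104) = (-2376457 + 1/364) + (-13 - 1104) = (-2376457 + 1/364) - 1117 = -865030347/364 - 1117 = -865436935/364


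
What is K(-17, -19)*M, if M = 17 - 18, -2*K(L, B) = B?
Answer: -19/2 ≈ -9.5000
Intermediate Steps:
K(L, B) = -B/2
M = -1
K(-17, -19)*M = -½*(-19)*(-1) = (19/2)*(-1) = -19/2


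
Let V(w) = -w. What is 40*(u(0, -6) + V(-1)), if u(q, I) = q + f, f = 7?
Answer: 320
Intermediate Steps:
u(q, I) = 7 + q (u(q, I) = q + 7 = 7 + q)
40*(u(0, -6) + V(-1)) = 40*((7 + 0) - 1*(-1)) = 40*(7 + 1) = 40*8 = 320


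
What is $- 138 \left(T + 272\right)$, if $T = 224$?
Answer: $-68448$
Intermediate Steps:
$- 138 \left(T + 272\right) = - 138 \left(224 + 272\right) = \left(-138\right) 496 = -68448$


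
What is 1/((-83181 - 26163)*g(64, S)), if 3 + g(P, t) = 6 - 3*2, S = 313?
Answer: 1/328032 ≈ 3.0485e-6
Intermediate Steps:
g(P, t) = -3 (g(P, t) = -3 + (6 - 3*2) = -3 + (6 - 6) = -3 + 0 = -3)
1/((-83181 - 26163)*g(64, S)) = 1/(-83181 - 26163*(-3)) = -⅓/(-109344) = -1/109344*(-⅓) = 1/328032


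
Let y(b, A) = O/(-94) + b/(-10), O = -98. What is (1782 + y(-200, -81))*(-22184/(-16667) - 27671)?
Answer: -39080960919139/783349 ≈ -4.9890e+7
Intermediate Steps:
y(b, A) = 49/47 - b/10 (y(b, A) = -98/(-94) + b/(-10) = -98*(-1/94) + b*(-1/10) = 49/47 - b/10)
(1782 + y(-200, -81))*(-22184/(-16667) - 27671) = (1782 + (49/47 - 1/10*(-200)))*(-22184/(-16667) - 27671) = (1782 + (49/47 + 20))*(-22184*(-1/16667) - 27671) = (1782 + 989/47)*(22184/16667 - 27671) = (84743/47)*(-461170373/16667) = -39080960919139/783349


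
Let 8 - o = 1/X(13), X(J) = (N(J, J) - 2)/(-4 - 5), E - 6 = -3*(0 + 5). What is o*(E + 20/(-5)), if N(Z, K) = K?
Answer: -1261/11 ≈ -114.64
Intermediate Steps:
E = -9 (E = 6 - 3*(0 + 5) = 6 - 3*5 = 6 - 15 = -9)
X(J) = 2/9 - J/9 (X(J) = (J - 2)/(-4 - 5) = (-2 + J)/(-9) = (-2 + J)*(-⅑) = 2/9 - J/9)
o = 97/11 (o = 8 - 1/(2/9 - ⅑*13) = 8 - 1/(2/9 - 13/9) = 8 - 1/(-11/9) = 8 - 1*(-9/11) = 8 + 9/11 = 97/11 ≈ 8.8182)
o*(E + 20/(-5)) = 97*(-9 + 20/(-5))/11 = 97*(-9 + 20*(-⅕))/11 = 97*(-9 - 4)/11 = (97/11)*(-13) = -1261/11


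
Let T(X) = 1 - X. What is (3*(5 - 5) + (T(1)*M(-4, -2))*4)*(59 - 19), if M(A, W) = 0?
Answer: 0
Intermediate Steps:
(3*(5 - 5) + (T(1)*M(-4, -2))*4)*(59 - 19) = (3*(5 - 5) + ((1 - 1*1)*0)*4)*(59 - 19) = (3*0 + ((1 - 1)*0)*4)*40 = (0 + (0*0)*4)*40 = (0 + 0*4)*40 = (0 + 0)*40 = 0*40 = 0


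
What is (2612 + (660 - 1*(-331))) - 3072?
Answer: 531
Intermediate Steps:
(2612 + (660 - 1*(-331))) - 3072 = (2612 + (660 + 331)) - 3072 = (2612 + 991) - 3072 = 3603 - 3072 = 531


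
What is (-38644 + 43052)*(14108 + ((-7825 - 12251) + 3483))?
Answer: -10953880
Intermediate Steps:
(-38644 + 43052)*(14108 + ((-7825 - 12251) + 3483)) = 4408*(14108 + (-20076 + 3483)) = 4408*(14108 - 16593) = 4408*(-2485) = -10953880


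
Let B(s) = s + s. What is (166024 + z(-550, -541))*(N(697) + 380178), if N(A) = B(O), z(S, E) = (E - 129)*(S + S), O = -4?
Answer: 343302634080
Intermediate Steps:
z(S, E) = 2*S*(-129 + E) (z(S, E) = (-129 + E)*(2*S) = 2*S*(-129 + E))
B(s) = 2*s
N(A) = -8 (N(A) = 2*(-4) = -8)
(166024 + z(-550, -541))*(N(697) + 380178) = (166024 + 2*(-550)*(-129 - 541))*(-8 + 380178) = (166024 + 2*(-550)*(-670))*380170 = (166024 + 737000)*380170 = 903024*380170 = 343302634080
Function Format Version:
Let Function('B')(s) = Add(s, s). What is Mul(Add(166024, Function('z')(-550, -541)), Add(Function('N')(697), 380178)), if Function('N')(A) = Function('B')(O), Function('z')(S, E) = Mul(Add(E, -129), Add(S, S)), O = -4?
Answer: 343302634080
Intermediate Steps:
Function('z')(S, E) = Mul(2, S, Add(-129, E)) (Function('z')(S, E) = Mul(Add(-129, E), Mul(2, S)) = Mul(2, S, Add(-129, E)))
Function('B')(s) = Mul(2, s)
Function('N')(A) = -8 (Function('N')(A) = Mul(2, -4) = -8)
Mul(Add(166024, Function('z')(-550, -541)), Add(Function('N')(697), 380178)) = Mul(Add(166024, Mul(2, -550, Add(-129, -541))), Add(-8, 380178)) = Mul(Add(166024, Mul(2, -550, -670)), 380170) = Mul(Add(166024, 737000), 380170) = Mul(903024, 380170) = 343302634080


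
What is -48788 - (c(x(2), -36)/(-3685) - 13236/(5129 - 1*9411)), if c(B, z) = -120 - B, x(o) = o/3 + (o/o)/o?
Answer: -2309650318367/47337510 ≈ -48791.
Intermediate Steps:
x(o) = 1/o + o/3 (x(o) = o*(⅓) + 1/o = o/3 + 1/o = 1/o + o/3)
-48788 - (c(x(2), -36)/(-3685) - 13236/(5129 - 1*9411)) = -48788 - ((-120 - (1/2 + (⅓)*2))/(-3685) - 13236/(5129 - 1*9411)) = -48788 - ((-120 - (½ + ⅔))*(-1/3685) - 13236/(5129 - 9411)) = -48788 - ((-120 - 1*7/6)*(-1/3685) - 13236/(-4282)) = -48788 - ((-120 - 7/6)*(-1/3685) - 13236*(-1/4282)) = -48788 - (-727/6*(-1/3685) + 6618/2141) = -48788 - (727/22110 + 6618/2141) = -48788 - 1*147880487/47337510 = -48788 - 147880487/47337510 = -2309650318367/47337510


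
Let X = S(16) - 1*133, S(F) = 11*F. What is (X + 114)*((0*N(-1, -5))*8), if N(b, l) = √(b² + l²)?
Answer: 0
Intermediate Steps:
X = 43 (X = 11*16 - 1*133 = 176 - 133 = 43)
(X + 114)*((0*N(-1, -5))*8) = (43 + 114)*((0*√((-1)² + (-5)²))*8) = 157*((0*√(1 + 25))*8) = 157*((0*√26)*8) = 157*(0*8) = 157*0 = 0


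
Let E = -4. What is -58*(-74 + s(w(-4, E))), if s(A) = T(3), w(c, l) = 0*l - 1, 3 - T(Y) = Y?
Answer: 4292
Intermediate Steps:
T(Y) = 3 - Y
w(c, l) = -1 (w(c, l) = 0 - 1 = -1)
s(A) = 0 (s(A) = 3 - 1*3 = 3 - 3 = 0)
-58*(-74 + s(w(-4, E))) = -58*(-74 + 0) = -58*(-74) = 4292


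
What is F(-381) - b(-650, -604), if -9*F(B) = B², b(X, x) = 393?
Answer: -16522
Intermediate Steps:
F(B) = -B²/9
F(-381) - b(-650, -604) = -⅑*(-381)² - 1*393 = -⅑*145161 - 393 = -16129 - 393 = -16522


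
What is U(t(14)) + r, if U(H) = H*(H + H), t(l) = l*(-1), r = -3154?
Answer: -2762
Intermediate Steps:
t(l) = -l
U(H) = 2*H² (U(H) = H*(2*H) = 2*H²)
U(t(14)) + r = 2*(-1*14)² - 3154 = 2*(-14)² - 3154 = 2*196 - 3154 = 392 - 3154 = -2762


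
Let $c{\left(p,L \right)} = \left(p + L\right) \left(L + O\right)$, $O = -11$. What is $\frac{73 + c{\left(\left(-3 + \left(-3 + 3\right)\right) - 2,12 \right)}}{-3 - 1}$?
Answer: $-20$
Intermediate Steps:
$c{\left(p,L \right)} = \left(-11 + L\right) \left(L + p\right)$ ($c{\left(p,L \right)} = \left(p + L\right) \left(L - 11\right) = \left(L + p\right) \left(-11 + L\right) = \left(-11 + L\right) \left(L + p\right)$)
$\frac{73 + c{\left(\left(-3 + \left(-3 + 3\right)\right) - 2,12 \right)}}{-3 - 1} = \frac{73 + \left(12^{2} - 132 - 11 \left(\left(-3 + \left(-3 + 3\right)\right) - 2\right) + 12 \left(\left(-3 + \left(-3 + 3\right)\right) - 2\right)\right)}{-3 - 1} = \frac{73 + \left(144 - 132 - 11 \left(\left(-3 + 0\right) - 2\right) + 12 \left(\left(-3 + 0\right) - 2\right)\right)}{-4} = - \frac{73 + \left(144 - 132 - 11 \left(-3 - 2\right) + 12 \left(-3 - 2\right)\right)}{4} = - \frac{73 + \left(144 - 132 - -55 + 12 \left(-5\right)\right)}{4} = - \frac{73 + \left(144 - 132 + 55 - 60\right)}{4} = - \frac{73 + 7}{4} = \left(- \frac{1}{4}\right) 80 = -20$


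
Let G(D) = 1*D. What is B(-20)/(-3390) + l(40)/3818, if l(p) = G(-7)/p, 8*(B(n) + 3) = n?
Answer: 81623/51772080 ≈ 0.0015766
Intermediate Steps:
G(D) = D
B(n) = -3 + n/8
l(p) = -7/p
B(-20)/(-3390) + l(40)/3818 = (-3 + (⅛)*(-20))/(-3390) - 7/40/3818 = (-3 - 5/2)*(-1/3390) - 7*1/40*(1/3818) = -11/2*(-1/3390) - 7/40*1/3818 = 11/6780 - 7/152720 = 81623/51772080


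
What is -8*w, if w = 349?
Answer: -2792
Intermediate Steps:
-8*w = -8*349 = -2792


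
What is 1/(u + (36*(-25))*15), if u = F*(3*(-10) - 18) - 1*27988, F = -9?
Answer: -1/41056 ≈ -2.4357e-5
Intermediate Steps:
u = -27556 (u = -9*(3*(-10) - 18) - 1*27988 = -9*(-30 - 18) - 27988 = -9*(-48) - 27988 = 432 - 27988 = -27556)
1/(u + (36*(-25))*15) = 1/(-27556 + (36*(-25))*15) = 1/(-27556 - 900*15) = 1/(-27556 - 13500) = 1/(-41056) = -1/41056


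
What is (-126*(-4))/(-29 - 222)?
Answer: -504/251 ≈ -2.0080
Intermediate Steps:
(-126*(-4))/(-29 - 222) = 504/(-251) = 504*(-1/251) = -504/251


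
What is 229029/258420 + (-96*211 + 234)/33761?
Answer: 852720943/2908172540 ≈ 0.29322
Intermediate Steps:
229029/258420 + (-96*211 + 234)/33761 = 229029*(1/258420) + (-20256 + 234)*(1/33761) = 76343/86140 - 20022*1/33761 = 76343/86140 - 20022/33761 = 852720943/2908172540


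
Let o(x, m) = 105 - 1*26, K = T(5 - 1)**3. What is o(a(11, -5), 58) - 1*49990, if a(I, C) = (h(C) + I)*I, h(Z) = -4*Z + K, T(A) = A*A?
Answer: -49911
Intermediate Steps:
T(A) = A**2
K = 4096 (K = ((5 - 1)**2)**3 = (4**2)**3 = 16**3 = 4096)
h(Z) = 4096 - 4*Z (h(Z) = -4*Z + 4096 = 4096 - 4*Z)
a(I, C) = I*(4096 + I - 4*C) (a(I, C) = ((4096 - 4*C) + I)*I = (4096 + I - 4*C)*I = I*(4096 + I - 4*C))
o(x, m) = 79 (o(x, m) = 105 - 26 = 79)
o(a(11, -5), 58) - 1*49990 = 79 - 1*49990 = 79 - 49990 = -49911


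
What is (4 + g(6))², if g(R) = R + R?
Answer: 256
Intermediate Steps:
g(R) = 2*R
(4 + g(6))² = (4 + 2*6)² = (4 + 12)² = 16² = 256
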